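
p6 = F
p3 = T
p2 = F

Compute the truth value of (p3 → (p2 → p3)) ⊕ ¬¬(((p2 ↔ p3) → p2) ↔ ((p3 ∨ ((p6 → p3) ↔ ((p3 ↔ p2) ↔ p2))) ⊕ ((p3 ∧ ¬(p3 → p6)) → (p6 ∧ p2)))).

p2 → p3 = F → T = T
p3 → (p2 → p3) = T → T = T
p2 ↔ p3 = F ↔ T = F
(p2 ↔ p3) → p2 = F → F = T
p6 → p3 = F → T = T
p3 ↔ p2 = T ↔ F = F
(p3 ↔ p2) ↔ p2 = F ↔ F = T
(p6 → p3) ↔ ((p3 ↔ p2) ↔ p2) = T ↔ T = T
p3 ∨ ((p6 → p3) ↔ ((p3 ↔ p2) ↔ p2)) = T ∨ T = T
p3 → p6 = T → F = F
¬(p3 → p6) = ¬F = T
p3 ∧ ¬(p3 → p6) = T ∧ T = T
p6 ∧ p2 = F ∧ F = F
(p3 ∧ ¬(p3 → p6)) → (p6 ∧ p2) = T → F = F
(p3 ∨ ((p6 → p3) ↔ ((p3 ↔ p2) ↔ p2))) ⊕ ((p3 ∧ ¬(p3 → p6)) → (p6 ∧ p2)) = T ⊕ F = T
((p2 ↔ p3) → p2) ↔ ((p3 ∨ ((p6 → p3) ↔ ((p3 ↔ p2) ↔ p2))) ⊕ ((p3 ∧ ¬(p3 → p6)) → (p6 ∧ p2))) = T ↔ T = T
¬(((p2 ↔ p3) → p2) ↔ ((p3 ∨ ((p6 → p3) ↔ ((p3 ↔ p2) ↔ p2))) ⊕ ((p3 ∧ ¬(p3 → p6)) → (p6 ∧ p2)))) = ¬T = F
¬¬(((p2 ↔ p3) → p2) ↔ ((p3 ∨ ((p6 → p3) ↔ ((p3 ↔ p2) ↔ p2))) ⊕ ((p3 ∧ ¬(p3 → p6)) → (p6 ∧ p2)))) = ¬F = T
(p3 → (p2 → p3)) ⊕ ¬¬(((p2 ↔ p3) → p2) ↔ ((p3 ∨ ((p6 → p3) ↔ ((p3 ↔ p2) ↔ p2))) ⊕ ((p3 ∧ ¬(p3 → p6)) → (p6 ∧ p2)))) = T ⊕ T = F

F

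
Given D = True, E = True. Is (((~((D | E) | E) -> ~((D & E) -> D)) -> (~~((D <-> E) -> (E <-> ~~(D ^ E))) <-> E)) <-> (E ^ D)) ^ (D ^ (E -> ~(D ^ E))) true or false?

True

D | E = True | True = True
(D | E) | E = True | True = True
~((D | E) | E) = ~True = False
D & E = True & True = True
(D & E) -> D = True -> True = True
~((D & E) -> D) = ~True = False
~((D | E) | E) -> ~((D & E) -> D) = False -> False = True
D <-> E = True <-> True = True
D ^ E = True ^ True = False
~(D ^ E) = ~False = True
~~(D ^ E) = ~True = False
E <-> ~~(D ^ E) = True <-> False = False
(D <-> E) -> (E <-> ~~(D ^ E)) = True -> False = False
~((D <-> E) -> (E <-> ~~(D ^ E))) = ~False = True
~~((D <-> E) -> (E <-> ~~(D ^ E))) = ~True = False
~~((D <-> E) -> (E <-> ~~(D ^ E))) <-> E = False <-> True = False
(~((D | E) | E) -> ~((D & E) -> D)) -> (~~((D <-> E) -> (E <-> ~~(D ^ E))) <-> E) = True -> False = False
E ^ D = True ^ True = False
((~((D | E) | E) -> ~((D & E) -> D)) -> (~~((D <-> E) -> (E <-> ~~(D ^ E))) <-> E)) <-> (E ^ D) = False <-> False = True
D ^ E = True ^ True = False
~(D ^ E) = ~False = True
E -> ~(D ^ E) = True -> True = True
D ^ (E -> ~(D ^ E)) = True ^ True = False
(((~((D | E) | E) -> ~((D & E) -> D)) -> (~~((D <-> E) -> (E <-> ~~(D ^ E))) <-> E)) <-> (E ^ D)) ^ (D ^ (E -> ~(D ^ E))) = True ^ False = True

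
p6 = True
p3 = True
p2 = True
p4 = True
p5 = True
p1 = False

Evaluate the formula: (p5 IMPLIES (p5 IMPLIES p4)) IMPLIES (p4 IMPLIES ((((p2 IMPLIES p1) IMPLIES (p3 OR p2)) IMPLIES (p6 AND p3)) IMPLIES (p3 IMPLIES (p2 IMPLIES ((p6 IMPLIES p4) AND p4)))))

p5 IMPLIES p4 = True IMPLIES True = True
p5 IMPLIES (p5 IMPLIES p4) = True IMPLIES True = True
p2 IMPLIES p1 = True IMPLIES False = False
p3 OR p2 = True OR True = True
(p2 IMPLIES p1) IMPLIES (p3 OR p2) = False IMPLIES True = True
p6 AND p3 = True AND True = True
((p2 IMPLIES p1) IMPLIES (p3 OR p2)) IMPLIES (p6 AND p3) = True IMPLIES True = True
p6 IMPLIES p4 = True IMPLIES True = True
(p6 IMPLIES p4) AND p4 = True AND True = True
p2 IMPLIES ((p6 IMPLIES p4) AND p4) = True IMPLIES True = True
p3 IMPLIES (p2 IMPLIES ((p6 IMPLIES p4) AND p4)) = True IMPLIES True = True
(((p2 IMPLIES p1) IMPLIES (p3 OR p2)) IMPLIES (p6 AND p3)) IMPLIES (p3 IMPLIES (p2 IMPLIES ((p6 IMPLIES p4) AND p4))) = True IMPLIES True = True
p4 IMPLIES ((((p2 IMPLIES p1) IMPLIES (p3 OR p2)) IMPLIES (p6 AND p3)) IMPLIES (p3 IMPLIES (p2 IMPLIES ((p6 IMPLIES p4) AND p4)))) = True IMPLIES True = True
(p5 IMPLIES (p5 IMPLIES p4)) IMPLIES (p4 IMPLIES ((((p2 IMPLIES p1) IMPLIES (p3 OR p2)) IMPLIES (p6 AND p3)) IMPLIES (p3 IMPLIES (p2 IMPLIES ((p6 IMPLIES p4) AND p4))))) = True IMPLIES True = True

True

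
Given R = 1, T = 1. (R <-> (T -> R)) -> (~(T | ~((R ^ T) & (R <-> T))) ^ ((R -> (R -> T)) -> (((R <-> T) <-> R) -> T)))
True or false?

1

T -> R = 1 -> 1 = 1
R <-> (T -> R) = 1 <-> 1 = 1
R ^ T = 1 ^ 1 = 0
R <-> T = 1 <-> 1 = 1
(R ^ T) & (R <-> T) = 0 & 1 = 0
~((R ^ T) & (R <-> T)) = ~0 = 1
T | ~((R ^ T) & (R <-> T)) = 1 | 1 = 1
~(T | ~((R ^ T) & (R <-> T))) = ~1 = 0
R -> T = 1 -> 1 = 1
R -> (R -> T) = 1 -> 1 = 1
R <-> T = 1 <-> 1 = 1
(R <-> T) <-> R = 1 <-> 1 = 1
((R <-> T) <-> R) -> T = 1 -> 1 = 1
(R -> (R -> T)) -> (((R <-> T) <-> R) -> T) = 1 -> 1 = 1
~(T | ~((R ^ T) & (R <-> T))) ^ ((R -> (R -> T)) -> (((R <-> T) <-> R) -> T)) = 0 ^ 1 = 1
(R <-> (T -> R)) -> (~(T | ~((R ^ T) & (R <-> T))) ^ ((R -> (R -> T)) -> (((R <-> T) <-> R) -> T))) = 1 -> 1 = 1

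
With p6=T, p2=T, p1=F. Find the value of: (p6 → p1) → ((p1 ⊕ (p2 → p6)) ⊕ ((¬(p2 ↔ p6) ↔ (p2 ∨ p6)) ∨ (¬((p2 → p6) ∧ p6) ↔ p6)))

T

p6 → p1 = T → F = F
p2 → p6 = T → T = T
p1 ⊕ (p2 → p6) = F ⊕ T = T
p2 ↔ p6 = T ↔ T = T
¬(p2 ↔ p6) = ¬T = F
p2 ∨ p6 = T ∨ T = T
¬(p2 ↔ p6) ↔ (p2 ∨ p6) = F ↔ T = F
p2 → p6 = T → T = T
(p2 → p6) ∧ p6 = T ∧ T = T
¬((p2 → p6) ∧ p6) = ¬T = F
¬((p2 → p6) ∧ p6) ↔ p6 = F ↔ T = F
(¬(p2 ↔ p6) ↔ (p2 ∨ p6)) ∨ (¬((p2 → p6) ∧ p6) ↔ p6) = F ∨ F = F
(p1 ⊕ (p2 → p6)) ⊕ ((¬(p2 ↔ p6) ↔ (p2 ∨ p6)) ∨ (¬((p2 → p6) ∧ p6) ↔ p6)) = T ⊕ F = T
(p6 → p1) → ((p1 ⊕ (p2 → p6)) ⊕ ((¬(p2 ↔ p6) ↔ (p2 ∨ p6)) ∨ (¬((p2 → p6) ∧ p6) ↔ p6))) = F → T = T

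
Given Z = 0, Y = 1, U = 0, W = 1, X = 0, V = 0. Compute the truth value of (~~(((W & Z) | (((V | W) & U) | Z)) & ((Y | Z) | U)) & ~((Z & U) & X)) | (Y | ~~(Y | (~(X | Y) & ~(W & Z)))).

W & Z = 1 & 0 = 0
V | W = 0 | 1 = 1
(V | W) & U = 1 & 0 = 0
((V | W) & U) | Z = 0 | 0 = 0
(W & Z) | (((V | W) & U) | Z) = 0 | 0 = 0
Y | Z = 1 | 0 = 1
(Y | Z) | U = 1 | 0 = 1
((W & Z) | (((V | W) & U) | Z)) & ((Y | Z) | U) = 0 & 1 = 0
~(((W & Z) | (((V | W) & U) | Z)) & ((Y | Z) | U)) = ~0 = 1
~~(((W & Z) | (((V | W) & U) | Z)) & ((Y | Z) | U)) = ~1 = 0
Z & U = 0 & 0 = 0
(Z & U) & X = 0 & 0 = 0
~((Z & U) & X) = ~0 = 1
~~(((W & Z) | (((V | W) & U) | Z)) & ((Y | Z) | U)) & ~((Z & U) & X) = 0 & 1 = 0
X | Y = 0 | 1 = 1
~(X | Y) = ~1 = 0
W & Z = 1 & 0 = 0
~(W & Z) = ~0 = 1
~(X | Y) & ~(W & Z) = 0 & 1 = 0
Y | (~(X | Y) & ~(W & Z)) = 1 | 0 = 1
~(Y | (~(X | Y) & ~(W & Z))) = ~1 = 0
~~(Y | (~(X | Y) & ~(W & Z))) = ~0 = 1
Y | ~~(Y | (~(X | Y) & ~(W & Z))) = 1 | 1 = 1
(~~(((W & Z) | (((V | W) & U) | Z)) & ((Y | Z) | U)) & ~((Z & U) & X)) | (Y | ~~(Y | (~(X | Y) & ~(W & Z)))) = 0 | 1 = 1

1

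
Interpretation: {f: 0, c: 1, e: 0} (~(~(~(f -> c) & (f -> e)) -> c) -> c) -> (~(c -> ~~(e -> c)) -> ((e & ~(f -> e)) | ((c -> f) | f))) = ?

Substituting f=0, c=1, e=0:
f -> c = 0 -> 1 = 1
~(f -> c) = ~1 = 0
f -> e = 0 -> 0 = 1
~(f -> c) & (f -> e) = 0 & 1 = 0
~(~(f -> c) & (f -> e)) = ~0 = 1
~(~(f -> c) & (f -> e)) -> c = 1 -> 1 = 1
~(~(~(f -> c) & (f -> e)) -> c) = ~1 = 0
~(~(~(f -> c) & (f -> e)) -> c) -> c = 0 -> 1 = 1
e -> c = 0 -> 1 = 1
~(e -> c) = ~1 = 0
~~(e -> c) = ~0 = 1
c -> ~~(e -> c) = 1 -> 1 = 1
~(c -> ~~(e -> c)) = ~1 = 0
f -> e = 0 -> 0 = 1
~(f -> e) = ~1 = 0
e & ~(f -> e) = 0 & 0 = 0
c -> f = 1 -> 0 = 0
(c -> f) | f = 0 | 0 = 0
(e & ~(f -> e)) | ((c -> f) | f) = 0 | 0 = 0
~(c -> ~~(e -> c)) -> ((e & ~(f -> e)) | ((c -> f) | f)) = 0 -> 0 = 1
(~(~(~(f -> c) & (f -> e)) -> c) -> c) -> (~(c -> ~~(e -> c)) -> ((e & ~(f -> e)) | ((c -> f) | f))) = 1 -> 1 = 1

1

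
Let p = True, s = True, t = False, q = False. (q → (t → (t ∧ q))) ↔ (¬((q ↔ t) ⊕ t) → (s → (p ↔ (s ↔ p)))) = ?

True

t ∧ q = False ∧ False = False
t → (t ∧ q) = False → False = True
q → (t → (t ∧ q)) = False → True = True
q ↔ t = False ↔ False = True
(q ↔ t) ⊕ t = True ⊕ False = True
¬((q ↔ t) ⊕ t) = ¬True = False
s ↔ p = True ↔ True = True
p ↔ (s ↔ p) = True ↔ True = True
s → (p ↔ (s ↔ p)) = True → True = True
¬((q ↔ t) ⊕ t) → (s → (p ↔ (s ↔ p))) = False → True = True
(q → (t → (t ∧ q))) ↔ (¬((q ↔ t) ⊕ t) → (s → (p ↔ (s ↔ p)))) = True ↔ True = True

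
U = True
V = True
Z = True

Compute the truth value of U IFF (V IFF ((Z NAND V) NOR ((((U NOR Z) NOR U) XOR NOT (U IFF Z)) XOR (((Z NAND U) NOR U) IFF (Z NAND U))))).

Z NAND V = True NAND True = False
U NOR Z = True NOR True = False
(U NOR Z) NOR U = False NOR True = False
U IFF Z = True IFF True = True
NOT (U IFF Z) = NOT True = False
((U NOR Z) NOR U) XOR NOT (U IFF Z) = False XOR False = False
Z NAND U = True NAND True = False
(Z NAND U) NOR U = False NOR True = False
Z NAND U = True NAND True = False
((Z NAND U) NOR U) IFF (Z NAND U) = False IFF False = True
(((U NOR Z) NOR U) XOR NOT (U IFF Z)) XOR (((Z NAND U) NOR U) IFF (Z NAND U)) = False XOR True = True
(Z NAND V) NOR ((((U NOR Z) NOR U) XOR NOT (U IFF Z)) XOR (((Z NAND U) NOR U) IFF (Z NAND U))) = False NOR True = False
V IFF ((Z NAND V) NOR ((((U NOR Z) NOR U) XOR NOT (U IFF Z)) XOR (((Z NAND U) NOR U) IFF (Z NAND U)))) = True IFF False = False
U IFF (V IFF ((Z NAND V) NOR ((((U NOR Z) NOR U) XOR NOT (U IFF Z)) XOR (((Z NAND U) NOR U) IFF (Z NAND U))))) = True IFF False = False

False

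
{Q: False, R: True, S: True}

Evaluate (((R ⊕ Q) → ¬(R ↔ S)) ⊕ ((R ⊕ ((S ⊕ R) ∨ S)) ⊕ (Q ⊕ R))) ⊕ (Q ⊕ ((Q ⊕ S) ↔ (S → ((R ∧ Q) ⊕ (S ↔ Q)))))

True

Substituting Q=False, R=True, S=True:
R ⊕ Q = True ⊕ False = True
R ↔ S = True ↔ True = True
¬(R ↔ S) = ¬True = False
(R ⊕ Q) → ¬(R ↔ S) = True → False = False
S ⊕ R = True ⊕ True = False
(S ⊕ R) ∨ S = False ∨ True = True
R ⊕ ((S ⊕ R) ∨ S) = True ⊕ True = False
Q ⊕ R = False ⊕ True = True
(R ⊕ ((S ⊕ R) ∨ S)) ⊕ (Q ⊕ R) = False ⊕ True = True
((R ⊕ Q) → ¬(R ↔ S)) ⊕ ((R ⊕ ((S ⊕ R) ∨ S)) ⊕ (Q ⊕ R)) = False ⊕ True = True
Q ⊕ S = False ⊕ True = True
R ∧ Q = True ∧ False = False
S ↔ Q = True ↔ False = False
(R ∧ Q) ⊕ (S ↔ Q) = False ⊕ False = False
S → ((R ∧ Q) ⊕ (S ↔ Q)) = True → False = False
(Q ⊕ S) ↔ (S → ((R ∧ Q) ⊕ (S ↔ Q))) = True ↔ False = False
Q ⊕ ((Q ⊕ S) ↔ (S → ((R ∧ Q) ⊕ (S ↔ Q)))) = False ⊕ False = False
(((R ⊕ Q) → ¬(R ↔ S)) ⊕ ((R ⊕ ((S ⊕ R) ∨ S)) ⊕ (Q ⊕ R))) ⊕ (Q ⊕ ((Q ⊕ S) ↔ (S → ((R ∧ Q) ⊕ (S ↔ Q))))) = True ⊕ False = True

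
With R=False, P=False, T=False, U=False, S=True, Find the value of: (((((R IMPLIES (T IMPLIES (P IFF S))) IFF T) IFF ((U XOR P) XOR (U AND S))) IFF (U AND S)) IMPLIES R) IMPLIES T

False

Substituting R=False, P=False, T=False, U=False, S=True:
P IFF S = False IFF True = False
T IMPLIES (P IFF S) = False IMPLIES False = True
R IMPLIES (T IMPLIES (P IFF S)) = False IMPLIES True = True
(R IMPLIES (T IMPLIES (P IFF S))) IFF T = True IFF False = False
U XOR P = False XOR False = False
U AND S = False AND True = False
(U XOR P) XOR (U AND S) = False XOR False = False
((R IMPLIES (T IMPLIES (P IFF S))) IFF T) IFF ((U XOR P) XOR (U AND S)) = False IFF False = True
U AND S = False AND True = False
(((R IMPLIES (T IMPLIES (P IFF S))) IFF T) IFF ((U XOR P) XOR (U AND S))) IFF (U AND S) = True IFF False = False
((((R IMPLIES (T IMPLIES (P IFF S))) IFF T) IFF ((U XOR P) XOR (U AND S))) IFF (U AND S)) IMPLIES R = False IMPLIES False = True
(((((R IMPLIES (T IMPLIES (P IFF S))) IFF T) IFF ((U XOR P) XOR (U AND S))) IFF (U AND S)) IMPLIES R) IMPLIES T = True IMPLIES False = False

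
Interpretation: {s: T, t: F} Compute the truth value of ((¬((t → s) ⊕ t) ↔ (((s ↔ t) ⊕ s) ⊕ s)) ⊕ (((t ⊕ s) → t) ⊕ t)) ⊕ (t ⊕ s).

Substituting s=T, t=F:
t → s = F → T = T
(t → s) ⊕ t = T ⊕ F = T
¬((t → s) ⊕ t) = ¬T = F
s ↔ t = T ↔ F = F
(s ↔ t) ⊕ s = F ⊕ T = T
((s ↔ t) ⊕ s) ⊕ s = T ⊕ T = F
¬((t → s) ⊕ t) ↔ (((s ↔ t) ⊕ s) ⊕ s) = F ↔ F = T
t ⊕ s = F ⊕ T = T
(t ⊕ s) → t = T → F = F
((t ⊕ s) → t) ⊕ t = F ⊕ F = F
(¬((t → s) ⊕ t) ↔ (((s ↔ t) ⊕ s) ⊕ s)) ⊕ (((t ⊕ s) → t) ⊕ t) = T ⊕ F = T
t ⊕ s = F ⊕ T = T
((¬((t → s) ⊕ t) ↔ (((s ↔ t) ⊕ s) ⊕ s)) ⊕ (((t ⊕ s) → t) ⊕ t)) ⊕ (t ⊕ s) = T ⊕ T = F

F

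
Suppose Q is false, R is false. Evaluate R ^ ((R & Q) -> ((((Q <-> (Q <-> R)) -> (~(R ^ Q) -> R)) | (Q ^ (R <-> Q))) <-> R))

R & Q = F & F = F
Q <-> R = F <-> F = T
Q <-> (Q <-> R) = F <-> T = F
R ^ Q = F ^ F = F
~(R ^ Q) = ~F = T
~(R ^ Q) -> R = T -> F = F
(Q <-> (Q <-> R)) -> (~(R ^ Q) -> R) = F -> F = T
R <-> Q = F <-> F = T
Q ^ (R <-> Q) = F ^ T = T
((Q <-> (Q <-> R)) -> (~(R ^ Q) -> R)) | (Q ^ (R <-> Q)) = T | T = T
(((Q <-> (Q <-> R)) -> (~(R ^ Q) -> R)) | (Q ^ (R <-> Q))) <-> R = T <-> F = F
(R & Q) -> ((((Q <-> (Q <-> R)) -> (~(R ^ Q) -> R)) | (Q ^ (R <-> Q))) <-> R) = F -> F = T
R ^ ((R & Q) -> ((((Q <-> (Q <-> R)) -> (~(R ^ Q) -> R)) | (Q ^ (R <-> Q))) <-> R)) = F ^ T = T

T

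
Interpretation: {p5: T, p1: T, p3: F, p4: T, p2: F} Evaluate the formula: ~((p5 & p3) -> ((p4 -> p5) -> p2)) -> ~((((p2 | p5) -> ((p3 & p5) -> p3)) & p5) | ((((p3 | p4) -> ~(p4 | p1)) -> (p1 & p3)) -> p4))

T

p5 & p3 = T & F = F
p4 -> p5 = T -> T = T
(p4 -> p5) -> p2 = T -> F = F
(p5 & p3) -> ((p4 -> p5) -> p2) = F -> F = T
~((p5 & p3) -> ((p4 -> p5) -> p2)) = ~T = F
p2 | p5 = F | T = T
p3 & p5 = F & T = F
(p3 & p5) -> p3 = F -> F = T
(p2 | p5) -> ((p3 & p5) -> p3) = T -> T = T
((p2 | p5) -> ((p3 & p5) -> p3)) & p5 = T & T = T
p3 | p4 = F | T = T
p4 | p1 = T | T = T
~(p4 | p1) = ~T = F
(p3 | p4) -> ~(p4 | p1) = T -> F = F
p1 & p3 = T & F = F
((p3 | p4) -> ~(p4 | p1)) -> (p1 & p3) = F -> F = T
(((p3 | p4) -> ~(p4 | p1)) -> (p1 & p3)) -> p4 = T -> T = T
(((p2 | p5) -> ((p3 & p5) -> p3)) & p5) | ((((p3 | p4) -> ~(p4 | p1)) -> (p1 & p3)) -> p4) = T | T = T
~((((p2 | p5) -> ((p3 & p5) -> p3)) & p5) | ((((p3 | p4) -> ~(p4 | p1)) -> (p1 & p3)) -> p4)) = ~T = F
~((p5 & p3) -> ((p4 -> p5) -> p2)) -> ~((((p2 | p5) -> ((p3 & p5) -> p3)) & p5) | ((((p3 | p4) -> ~(p4 | p1)) -> (p1 & p3)) -> p4)) = F -> F = T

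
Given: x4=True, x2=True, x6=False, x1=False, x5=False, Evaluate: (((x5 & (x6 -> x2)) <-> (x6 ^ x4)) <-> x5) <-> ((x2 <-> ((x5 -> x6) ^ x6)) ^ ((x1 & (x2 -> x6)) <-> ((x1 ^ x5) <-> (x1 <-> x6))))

x6 -> x2 = False -> True = True
x5 & (x6 -> x2) = False & True = False
x6 ^ x4 = False ^ True = True
(x5 & (x6 -> x2)) <-> (x6 ^ x4) = False <-> True = False
((x5 & (x6 -> x2)) <-> (x6 ^ x4)) <-> x5 = False <-> False = True
x5 -> x6 = False -> False = True
(x5 -> x6) ^ x6 = True ^ False = True
x2 <-> ((x5 -> x6) ^ x6) = True <-> True = True
x2 -> x6 = True -> False = False
x1 & (x2 -> x6) = False & False = False
x1 ^ x5 = False ^ False = False
x1 <-> x6 = False <-> False = True
(x1 ^ x5) <-> (x1 <-> x6) = False <-> True = False
(x1 & (x2 -> x6)) <-> ((x1 ^ x5) <-> (x1 <-> x6)) = False <-> False = True
(x2 <-> ((x5 -> x6) ^ x6)) ^ ((x1 & (x2 -> x6)) <-> ((x1 ^ x5) <-> (x1 <-> x6))) = True ^ True = False
(((x5 & (x6 -> x2)) <-> (x6 ^ x4)) <-> x5) <-> ((x2 <-> ((x5 -> x6) ^ x6)) ^ ((x1 & (x2 -> x6)) <-> ((x1 ^ x5) <-> (x1 <-> x6)))) = True <-> False = False

False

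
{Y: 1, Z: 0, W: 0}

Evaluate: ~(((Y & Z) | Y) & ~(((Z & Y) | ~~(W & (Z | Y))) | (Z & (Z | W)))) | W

0

Substituting Y=1, Z=0, W=0:
Y & Z = 1 & 0 = 0
(Y & Z) | Y = 0 | 1 = 1
Z & Y = 0 & 1 = 0
Z | Y = 0 | 1 = 1
W & (Z | Y) = 0 & 1 = 0
~(W & (Z | Y)) = ~0 = 1
~~(W & (Z | Y)) = ~1 = 0
(Z & Y) | ~~(W & (Z | Y)) = 0 | 0 = 0
Z | W = 0 | 0 = 0
Z & (Z | W) = 0 & 0 = 0
((Z & Y) | ~~(W & (Z | Y))) | (Z & (Z | W)) = 0 | 0 = 0
~(((Z & Y) | ~~(W & (Z | Y))) | (Z & (Z | W))) = ~0 = 1
((Y & Z) | Y) & ~(((Z & Y) | ~~(W & (Z | Y))) | (Z & (Z | W))) = 1 & 1 = 1
~(((Y & Z) | Y) & ~(((Z & Y) | ~~(W & (Z | Y))) | (Z & (Z | W)))) = ~1 = 0
~(((Y & Z) | Y) & ~(((Z & Y) | ~~(W & (Z | Y))) | (Z & (Z | W)))) | W = 0 | 0 = 0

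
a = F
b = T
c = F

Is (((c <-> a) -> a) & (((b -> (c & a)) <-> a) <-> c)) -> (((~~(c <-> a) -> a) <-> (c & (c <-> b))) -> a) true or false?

Substituting a=F, b=T, c=F:
c <-> a = F <-> F = T
(c <-> a) -> a = T -> F = F
c & a = F & F = F
b -> (c & a) = T -> F = F
(b -> (c & a)) <-> a = F <-> F = T
((b -> (c & a)) <-> a) <-> c = T <-> F = F
((c <-> a) -> a) & (((b -> (c & a)) <-> a) <-> c) = F & F = F
c <-> a = F <-> F = T
~(c <-> a) = ~T = F
~~(c <-> a) = ~F = T
~~(c <-> a) -> a = T -> F = F
c <-> b = F <-> T = F
c & (c <-> b) = F & F = F
(~~(c <-> a) -> a) <-> (c & (c <-> b)) = F <-> F = T
((~~(c <-> a) -> a) <-> (c & (c <-> b))) -> a = T -> F = F
(((c <-> a) -> a) & (((b -> (c & a)) <-> a) <-> c)) -> (((~~(c <-> a) -> a) <-> (c & (c <-> b))) -> a) = F -> F = T

T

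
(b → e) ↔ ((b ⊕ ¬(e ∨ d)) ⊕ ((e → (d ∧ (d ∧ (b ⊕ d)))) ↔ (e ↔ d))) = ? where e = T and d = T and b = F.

b → e = F → T = T
e ∨ d = T ∨ T = T
¬(e ∨ d) = ¬T = F
b ⊕ ¬(e ∨ d) = F ⊕ F = F
b ⊕ d = F ⊕ T = T
d ∧ (b ⊕ d) = T ∧ T = T
d ∧ (d ∧ (b ⊕ d)) = T ∧ T = T
e → (d ∧ (d ∧ (b ⊕ d))) = T → T = T
e ↔ d = T ↔ T = T
(e → (d ∧ (d ∧ (b ⊕ d)))) ↔ (e ↔ d) = T ↔ T = T
(b ⊕ ¬(e ∨ d)) ⊕ ((e → (d ∧ (d ∧ (b ⊕ d)))) ↔ (e ↔ d)) = F ⊕ T = T
(b → e) ↔ ((b ⊕ ¬(e ∨ d)) ⊕ ((e → (d ∧ (d ∧ (b ⊕ d)))) ↔ (e ↔ d))) = T ↔ T = T

T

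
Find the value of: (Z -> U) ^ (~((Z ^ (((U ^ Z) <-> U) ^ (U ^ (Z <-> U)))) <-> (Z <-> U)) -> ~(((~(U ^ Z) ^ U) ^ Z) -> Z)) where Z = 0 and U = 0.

0

Substituting Z=0, U=0:
Z -> U = 0 -> 0 = 1
U ^ Z = 0 ^ 0 = 0
(U ^ Z) <-> U = 0 <-> 0 = 1
Z <-> U = 0 <-> 0 = 1
U ^ (Z <-> U) = 0 ^ 1 = 1
((U ^ Z) <-> U) ^ (U ^ (Z <-> U)) = 1 ^ 1 = 0
Z ^ (((U ^ Z) <-> U) ^ (U ^ (Z <-> U))) = 0 ^ 0 = 0
Z <-> U = 0 <-> 0 = 1
(Z ^ (((U ^ Z) <-> U) ^ (U ^ (Z <-> U)))) <-> (Z <-> U) = 0 <-> 1 = 0
~((Z ^ (((U ^ Z) <-> U) ^ (U ^ (Z <-> U)))) <-> (Z <-> U)) = ~0 = 1
U ^ Z = 0 ^ 0 = 0
~(U ^ Z) = ~0 = 1
~(U ^ Z) ^ U = 1 ^ 0 = 1
(~(U ^ Z) ^ U) ^ Z = 1 ^ 0 = 1
((~(U ^ Z) ^ U) ^ Z) -> Z = 1 -> 0 = 0
~(((~(U ^ Z) ^ U) ^ Z) -> Z) = ~0 = 1
~((Z ^ (((U ^ Z) <-> U) ^ (U ^ (Z <-> U)))) <-> (Z <-> U)) -> ~(((~(U ^ Z) ^ U) ^ Z) -> Z) = 1 -> 1 = 1
(Z -> U) ^ (~((Z ^ (((U ^ Z) <-> U) ^ (U ^ (Z <-> U)))) <-> (Z <-> U)) -> ~(((~(U ^ Z) ^ U) ^ Z) -> Z)) = 1 ^ 1 = 0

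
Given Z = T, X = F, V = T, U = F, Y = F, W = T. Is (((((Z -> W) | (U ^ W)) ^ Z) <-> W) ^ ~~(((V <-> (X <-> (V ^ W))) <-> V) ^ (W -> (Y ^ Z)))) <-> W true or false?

F

Z -> W = T -> T = T
U ^ W = F ^ T = T
(Z -> W) | (U ^ W) = T | T = T
((Z -> W) | (U ^ W)) ^ Z = T ^ T = F
(((Z -> W) | (U ^ W)) ^ Z) <-> W = F <-> T = F
V ^ W = T ^ T = F
X <-> (V ^ W) = F <-> F = T
V <-> (X <-> (V ^ W)) = T <-> T = T
(V <-> (X <-> (V ^ W))) <-> V = T <-> T = T
Y ^ Z = F ^ T = T
W -> (Y ^ Z) = T -> T = T
((V <-> (X <-> (V ^ W))) <-> V) ^ (W -> (Y ^ Z)) = T ^ T = F
~(((V <-> (X <-> (V ^ W))) <-> V) ^ (W -> (Y ^ Z))) = ~F = T
~~(((V <-> (X <-> (V ^ W))) <-> V) ^ (W -> (Y ^ Z))) = ~T = F
((((Z -> W) | (U ^ W)) ^ Z) <-> W) ^ ~~(((V <-> (X <-> (V ^ W))) <-> V) ^ (W -> (Y ^ Z))) = F ^ F = F
(((((Z -> W) | (U ^ W)) ^ Z) <-> W) ^ ~~(((V <-> (X <-> (V ^ W))) <-> V) ^ (W -> (Y ^ Z)))) <-> W = F <-> T = F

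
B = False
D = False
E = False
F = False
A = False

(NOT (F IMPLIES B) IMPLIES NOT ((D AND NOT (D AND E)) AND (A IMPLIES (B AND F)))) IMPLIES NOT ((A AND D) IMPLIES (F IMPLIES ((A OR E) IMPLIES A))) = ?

Substituting B=False, D=False, E=False, F=False, A=False:
F IMPLIES B = False IMPLIES False = True
NOT (F IMPLIES B) = NOT True = False
D AND E = False AND False = False
NOT (D AND E) = NOT False = True
D AND NOT (D AND E) = False AND True = False
B AND F = False AND False = False
A IMPLIES (B AND F) = False IMPLIES False = True
(D AND NOT (D AND E)) AND (A IMPLIES (B AND F)) = False AND True = False
NOT ((D AND NOT (D AND E)) AND (A IMPLIES (B AND F))) = NOT False = True
NOT (F IMPLIES B) IMPLIES NOT ((D AND NOT (D AND E)) AND (A IMPLIES (B AND F))) = False IMPLIES True = True
A AND D = False AND False = False
A OR E = False OR False = False
(A OR E) IMPLIES A = False IMPLIES False = True
F IMPLIES ((A OR E) IMPLIES A) = False IMPLIES True = True
(A AND D) IMPLIES (F IMPLIES ((A OR E) IMPLIES A)) = False IMPLIES True = True
NOT ((A AND D) IMPLIES (F IMPLIES ((A OR E) IMPLIES A))) = NOT True = False
(NOT (F IMPLIES B) IMPLIES NOT ((D AND NOT (D AND E)) AND (A IMPLIES (B AND F)))) IMPLIES NOT ((A AND D) IMPLIES (F IMPLIES ((A OR E) IMPLIES A))) = True IMPLIES False = False

False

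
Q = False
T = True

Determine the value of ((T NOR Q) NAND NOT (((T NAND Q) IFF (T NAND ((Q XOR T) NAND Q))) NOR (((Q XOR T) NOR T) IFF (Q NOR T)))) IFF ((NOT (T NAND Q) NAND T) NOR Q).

Substituting Q=False, T=True:
T NOR Q = True NOR False = False
T NAND Q = True NAND False = True
Q XOR T = False XOR True = True
(Q XOR T) NAND Q = True NAND False = True
T NAND ((Q XOR T) NAND Q) = True NAND True = False
(T NAND Q) IFF (T NAND ((Q XOR T) NAND Q)) = True IFF False = False
Q XOR T = False XOR True = True
(Q XOR T) NOR T = True NOR True = False
Q NOR T = False NOR True = False
((Q XOR T) NOR T) IFF (Q NOR T) = False IFF False = True
((T NAND Q) IFF (T NAND ((Q XOR T) NAND Q))) NOR (((Q XOR T) NOR T) IFF (Q NOR T)) = False NOR True = False
NOT (((T NAND Q) IFF (T NAND ((Q XOR T) NAND Q))) NOR (((Q XOR T) NOR T) IFF (Q NOR T))) = NOT False = True
(T NOR Q) NAND NOT (((T NAND Q) IFF (T NAND ((Q XOR T) NAND Q))) NOR (((Q XOR T) NOR T) IFF (Q NOR T))) = False NAND True = True
T NAND Q = True NAND False = True
NOT (T NAND Q) = NOT True = False
NOT (T NAND Q) NAND T = False NAND True = True
(NOT (T NAND Q) NAND T) NOR Q = True NOR False = False
((T NOR Q) NAND NOT (((T NAND Q) IFF (T NAND ((Q XOR T) NAND Q))) NOR (((Q XOR T) NOR T) IFF (Q NOR T)))) IFF ((NOT (T NAND Q) NAND T) NOR Q) = True IFF False = False

False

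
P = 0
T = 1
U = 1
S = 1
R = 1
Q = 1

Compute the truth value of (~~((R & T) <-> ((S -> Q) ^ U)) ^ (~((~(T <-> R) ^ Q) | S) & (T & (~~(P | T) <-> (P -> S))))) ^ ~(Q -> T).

R & T = 1 & 1 = 1
S -> Q = 1 -> 1 = 1
(S -> Q) ^ U = 1 ^ 1 = 0
(R & T) <-> ((S -> Q) ^ U) = 1 <-> 0 = 0
~((R & T) <-> ((S -> Q) ^ U)) = ~0 = 1
~~((R & T) <-> ((S -> Q) ^ U)) = ~1 = 0
T <-> R = 1 <-> 1 = 1
~(T <-> R) = ~1 = 0
~(T <-> R) ^ Q = 0 ^ 1 = 1
(~(T <-> R) ^ Q) | S = 1 | 1 = 1
~((~(T <-> R) ^ Q) | S) = ~1 = 0
P | T = 0 | 1 = 1
~(P | T) = ~1 = 0
~~(P | T) = ~0 = 1
P -> S = 0 -> 1 = 1
~~(P | T) <-> (P -> S) = 1 <-> 1 = 1
T & (~~(P | T) <-> (P -> S)) = 1 & 1 = 1
~((~(T <-> R) ^ Q) | S) & (T & (~~(P | T) <-> (P -> S))) = 0 & 1 = 0
~~((R & T) <-> ((S -> Q) ^ U)) ^ (~((~(T <-> R) ^ Q) | S) & (T & (~~(P | T) <-> (P -> S)))) = 0 ^ 0 = 0
Q -> T = 1 -> 1 = 1
~(Q -> T) = ~1 = 0
(~~((R & T) <-> ((S -> Q) ^ U)) ^ (~((~(T <-> R) ^ Q) | S) & (T & (~~(P | T) <-> (P -> S))))) ^ ~(Q -> T) = 0 ^ 0 = 0

0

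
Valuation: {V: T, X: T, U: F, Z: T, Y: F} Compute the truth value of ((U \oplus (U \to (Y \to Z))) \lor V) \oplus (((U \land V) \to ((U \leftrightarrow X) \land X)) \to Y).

T

Y \to Z = F \to T = T
U \to (Y \to Z) = F \to T = T
U \oplus (U \to (Y \to Z)) = F \oplus T = T
(U \oplus (U \to (Y \to Z))) \lor V = T \lor T = T
U \land V = F \land T = F
U \leftrightarrow X = F \leftrightarrow T = F
(U \leftrightarrow X) \land X = F \land T = F
(U \land V) \to ((U \leftrightarrow X) \land X) = F \to F = T
((U \land V) \to ((U \leftrightarrow X) \land X)) \to Y = T \to F = F
((U \oplus (U \to (Y \to Z))) \lor V) \oplus (((U \land V) \to ((U \leftrightarrow X) \land X)) \to Y) = T \oplus F = T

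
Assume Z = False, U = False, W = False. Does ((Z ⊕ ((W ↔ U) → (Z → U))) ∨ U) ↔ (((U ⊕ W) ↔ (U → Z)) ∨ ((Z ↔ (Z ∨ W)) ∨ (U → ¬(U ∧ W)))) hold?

W ↔ U = False ↔ False = True
Z → U = False → False = True
(W ↔ U) → (Z → U) = True → True = True
Z ⊕ ((W ↔ U) → (Z → U)) = False ⊕ True = True
(Z ⊕ ((W ↔ U) → (Z → U))) ∨ U = True ∨ False = True
U ⊕ W = False ⊕ False = False
U → Z = False → False = True
(U ⊕ W) ↔ (U → Z) = False ↔ True = False
Z ∨ W = False ∨ False = False
Z ↔ (Z ∨ W) = False ↔ False = True
U ∧ W = False ∧ False = False
¬(U ∧ W) = ¬False = True
U → ¬(U ∧ W) = False → True = True
(Z ↔ (Z ∨ W)) ∨ (U → ¬(U ∧ W)) = True ∨ True = True
((U ⊕ W) ↔ (U → Z)) ∨ ((Z ↔ (Z ∨ W)) ∨ (U → ¬(U ∧ W))) = False ∨ True = True
((Z ⊕ ((W ↔ U) → (Z → U))) ∨ U) ↔ (((U ⊕ W) ↔ (U → Z)) ∨ ((Z ↔ (Z ∨ W)) ∨ (U → ¬(U ∧ W)))) = True ↔ True = True

True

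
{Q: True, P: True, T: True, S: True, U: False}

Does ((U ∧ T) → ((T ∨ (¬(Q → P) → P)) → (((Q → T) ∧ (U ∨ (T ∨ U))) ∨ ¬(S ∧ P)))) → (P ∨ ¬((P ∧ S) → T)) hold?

True

U ∧ T = False ∧ True = False
Q → P = True → True = True
¬(Q → P) = ¬True = False
¬(Q → P) → P = False → True = True
T ∨ (¬(Q → P) → P) = True ∨ True = True
Q → T = True → True = True
T ∨ U = True ∨ False = True
U ∨ (T ∨ U) = False ∨ True = True
(Q → T) ∧ (U ∨ (T ∨ U)) = True ∧ True = True
S ∧ P = True ∧ True = True
¬(S ∧ P) = ¬True = False
((Q → T) ∧ (U ∨ (T ∨ U))) ∨ ¬(S ∧ P) = True ∨ False = True
(T ∨ (¬(Q → P) → P)) → (((Q → T) ∧ (U ∨ (T ∨ U))) ∨ ¬(S ∧ P)) = True → True = True
(U ∧ T) → ((T ∨ (¬(Q → P) → P)) → (((Q → T) ∧ (U ∨ (T ∨ U))) ∨ ¬(S ∧ P))) = False → True = True
P ∧ S = True ∧ True = True
(P ∧ S) → T = True → True = True
¬((P ∧ S) → T) = ¬True = False
P ∨ ¬((P ∧ S) → T) = True ∨ False = True
((U ∧ T) → ((T ∨ (¬(Q → P) → P)) → (((Q → T) ∧ (U ∨ (T ∨ U))) ∨ ¬(S ∧ P)))) → (P ∨ ¬((P ∧ S) → T)) = True → True = True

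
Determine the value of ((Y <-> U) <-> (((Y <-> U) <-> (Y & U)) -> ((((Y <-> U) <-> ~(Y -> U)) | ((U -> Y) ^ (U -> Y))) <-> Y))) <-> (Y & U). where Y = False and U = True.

Substituting Y=False, U=True:
Y <-> U = False <-> True = False
Y <-> U = False <-> True = False
Y & U = False & True = False
(Y <-> U) <-> (Y & U) = False <-> False = True
Y <-> U = False <-> True = False
Y -> U = False -> True = True
~(Y -> U) = ~True = False
(Y <-> U) <-> ~(Y -> U) = False <-> False = True
U -> Y = True -> False = False
U -> Y = True -> False = False
(U -> Y) ^ (U -> Y) = False ^ False = False
((Y <-> U) <-> ~(Y -> U)) | ((U -> Y) ^ (U -> Y)) = True | False = True
(((Y <-> U) <-> ~(Y -> U)) | ((U -> Y) ^ (U -> Y))) <-> Y = True <-> False = False
((Y <-> U) <-> (Y & U)) -> ((((Y <-> U) <-> ~(Y -> U)) | ((U -> Y) ^ (U -> Y))) <-> Y) = True -> False = False
(Y <-> U) <-> (((Y <-> U) <-> (Y & U)) -> ((((Y <-> U) <-> ~(Y -> U)) | ((U -> Y) ^ (U -> Y))) <-> Y)) = False <-> False = True
Y & U = False & True = False
((Y <-> U) <-> (((Y <-> U) <-> (Y & U)) -> ((((Y <-> U) <-> ~(Y -> U)) | ((U -> Y) ^ (U -> Y))) <-> Y))) <-> (Y & U) = True <-> False = False

False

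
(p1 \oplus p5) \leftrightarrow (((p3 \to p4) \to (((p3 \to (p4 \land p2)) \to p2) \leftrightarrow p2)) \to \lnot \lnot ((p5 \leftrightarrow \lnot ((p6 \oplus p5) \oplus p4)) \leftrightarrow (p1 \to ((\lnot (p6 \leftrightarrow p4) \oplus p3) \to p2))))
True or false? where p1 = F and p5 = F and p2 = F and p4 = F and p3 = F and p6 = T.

F

Substituting p1=F, p5=F, p2=F, p4=F, p3=F, p6=T:
p1 \oplus p5 = F \oplus F = F
p3 \to p4 = F \to F = T
p4 \land p2 = F \land F = F
p3 \to (p4 \land p2) = F \to F = T
(p3 \to (p4 \land p2)) \to p2 = T \to F = F
((p3 \to (p4 \land p2)) \to p2) \leftrightarrow p2 = F \leftrightarrow F = T
(p3 \to p4) \to (((p3 \to (p4 \land p2)) \to p2) \leftrightarrow p2) = T \to T = T
p6 \oplus p5 = T \oplus F = T
(p6 \oplus p5) \oplus p4 = T \oplus F = T
\lnot ((p6 \oplus p5) \oplus p4) = \lnot T = F
p5 \leftrightarrow \lnot ((p6 \oplus p5) \oplus p4) = F \leftrightarrow F = T
p6 \leftrightarrow p4 = T \leftrightarrow F = F
\lnot (p6 \leftrightarrow p4) = \lnot F = T
\lnot (p6 \leftrightarrow p4) \oplus p3 = T \oplus F = T
(\lnot (p6 \leftrightarrow p4) \oplus p3) \to p2 = T \to F = F
p1 \to ((\lnot (p6 \leftrightarrow p4) \oplus p3) \to p2) = F \to F = T
(p5 \leftrightarrow \lnot ((p6 \oplus p5) \oplus p4)) \leftrightarrow (p1 \to ((\lnot (p6 \leftrightarrow p4) \oplus p3) \to p2)) = T \leftrightarrow T = T
\lnot ((p5 \leftrightarrow \lnot ((p6 \oplus p5) \oplus p4)) \leftrightarrow (p1 \to ((\lnot (p6 \leftrightarrow p4) \oplus p3) \to p2))) = \lnot T = F
\lnot \lnot ((p5 \leftrightarrow \lnot ((p6 \oplus p5) \oplus p4)) \leftrightarrow (p1 \to ((\lnot (p6 \leftrightarrow p4) \oplus p3) \to p2))) = \lnot F = T
((p3 \to p4) \to (((p3 \to (p4 \land p2)) \to p2) \leftrightarrow p2)) \to \lnot \lnot ((p5 \leftrightarrow \lnot ((p6 \oplus p5) \oplus p4)) \leftrightarrow (p1 \to ((\lnot (p6 \leftrightarrow p4) \oplus p3) \to p2))) = T \to T = T
(p1 \oplus p5) \leftrightarrow (((p3 \to p4) \to (((p3 \to (p4 \land p2)) \to p2) \leftrightarrow p2)) \to \lnot \lnot ((p5 \leftrightarrow \lnot ((p6 \oplus p5) \oplus p4)) \leftrightarrow (p1 \to ((\lnot (p6 \leftrightarrow p4) \oplus p3) \to p2)))) = F \leftrightarrow T = F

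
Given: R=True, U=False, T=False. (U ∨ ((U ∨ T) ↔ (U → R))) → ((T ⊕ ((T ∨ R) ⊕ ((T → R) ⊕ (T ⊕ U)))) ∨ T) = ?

True

U ∨ T = False ∨ False = False
U → R = False → True = True
(U ∨ T) ↔ (U → R) = False ↔ True = False
U ∨ ((U ∨ T) ↔ (U → R)) = False ∨ False = False
T ∨ R = False ∨ True = True
T → R = False → True = True
T ⊕ U = False ⊕ False = False
(T → R) ⊕ (T ⊕ U) = True ⊕ False = True
(T ∨ R) ⊕ ((T → R) ⊕ (T ⊕ U)) = True ⊕ True = False
T ⊕ ((T ∨ R) ⊕ ((T → R) ⊕ (T ⊕ U))) = False ⊕ False = False
(T ⊕ ((T ∨ R) ⊕ ((T → R) ⊕ (T ⊕ U)))) ∨ T = False ∨ False = False
(U ∨ ((U ∨ T) ↔ (U → R))) → ((T ⊕ ((T ∨ R) ⊕ ((T → R) ⊕ (T ⊕ U)))) ∨ T) = False → False = True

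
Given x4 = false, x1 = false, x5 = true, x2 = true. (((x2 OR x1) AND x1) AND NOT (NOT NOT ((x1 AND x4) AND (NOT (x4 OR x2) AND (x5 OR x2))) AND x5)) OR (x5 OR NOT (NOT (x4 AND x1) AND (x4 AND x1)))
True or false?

true

x2 OR x1 = true OR false = true
(x2 OR x1) AND x1 = true AND false = false
x1 AND x4 = false AND false = false
x4 OR x2 = false OR true = true
NOT (x4 OR x2) = NOT true = false
x5 OR x2 = true OR true = true
NOT (x4 OR x2) AND (x5 OR x2) = false AND true = false
(x1 AND x4) AND (NOT (x4 OR x2) AND (x5 OR x2)) = false AND false = false
NOT ((x1 AND x4) AND (NOT (x4 OR x2) AND (x5 OR x2))) = NOT false = true
NOT NOT ((x1 AND x4) AND (NOT (x4 OR x2) AND (x5 OR x2))) = NOT true = false
NOT NOT ((x1 AND x4) AND (NOT (x4 OR x2) AND (x5 OR x2))) AND x5 = false AND true = false
NOT (NOT NOT ((x1 AND x4) AND (NOT (x4 OR x2) AND (x5 OR x2))) AND x5) = NOT false = true
((x2 OR x1) AND x1) AND NOT (NOT NOT ((x1 AND x4) AND (NOT (x4 OR x2) AND (x5 OR x2))) AND x5) = false AND true = false
x4 AND x1 = false AND false = false
NOT (x4 AND x1) = NOT false = true
x4 AND x1 = false AND false = false
NOT (x4 AND x1) AND (x4 AND x1) = true AND false = false
NOT (NOT (x4 AND x1) AND (x4 AND x1)) = NOT false = true
x5 OR NOT (NOT (x4 AND x1) AND (x4 AND x1)) = true OR true = true
(((x2 OR x1) AND x1) AND NOT (NOT NOT ((x1 AND x4) AND (NOT (x4 OR x2) AND (x5 OR x2))) AND x5)) OR (x5 OR NOT (NOT (x4 AND x1) AND (x4 AND x1))) = false OR true = true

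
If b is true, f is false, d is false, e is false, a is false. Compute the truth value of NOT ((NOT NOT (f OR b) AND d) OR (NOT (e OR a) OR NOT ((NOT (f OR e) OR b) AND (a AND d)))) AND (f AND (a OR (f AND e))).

f OR b = false OR true = true
NOT (f OR b) = NOT true = false
NOT NOT (f OR b) = NOT false = true
NOT NOT (f OR b) AND d = true AND false = false
e OR a = false OR false = false
NOT (e OR a) = NOT false = true
f OR e = false OR false = false
NOT (f OR e) = NOT false = true
NOT (f OR e) OR b = true OR true = true
a AND d = false AND false = false
(NOT (f OR e) OR b) AND (a AND d) = true AND false = false
NOT ((NOT (f OR e) OR b) AND (a AND d)) = NOT false = true
NOT (e OR a) OR NOT ((NOT (f OR e) OR b) AND (a AND d)) = true OR true = true
(NOT NOT (f OR b) AND d) OR (NOT (e OR a) OR NOT ((NOT (f OR e) OR b) AND (a AND d))) = false OR true = true
NOT ((NOT NOT (f OR b) AND d) OR (NOT (e OR a) OR NOT ((NOT (f OR e) OR b) AND (a AND d)))) = NOT true = false
f AND e = false AND false = false
a OR (f AND e) = false OR false = false
f AND (a OR (f AND e)) = false AND false = false
NOT ((NOT NOT (f OR b) AND d) OR (NOT (e OR a) OR NOT ((NOT (f OR e) OR b) AND (a AND d)))) AND (f AND (a OR (f AND e))) = false AND false = false

false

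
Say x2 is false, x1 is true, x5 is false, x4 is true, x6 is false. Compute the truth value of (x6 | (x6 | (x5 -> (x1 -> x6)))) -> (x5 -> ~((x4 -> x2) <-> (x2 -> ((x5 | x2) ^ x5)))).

1

x1 -> x6 = 1 -> 0 = 0
x5 -> (x1 -> x6) = 0 -> 0 = 1
x6 | (x5 -> (x1 -> x6)) = 0 | 1 = 1
x6 | (x6 | (x5 -> (x1 -> x6))) = 0 | 1 = 1
x4 -> x2 = 1 -> 0 = 0
x5 | x2 = 0 | 0 = 0
(x5 | x2) ^ x5 = 0 ^ 0 = 0
x2 -> ((x5 | x2) ^ x5) = 0 -> 0 = 1
(x4 -> x2) <-> (x2 -> ((x5 | x2) ^ x5)) = 0 <-> 1 = 0
~((x4 -> x2) <-> (x2 -> ((x5 | x2) ^ x5))) = ~0 = 1
x5 -> ~((x4 -> x2) <-> (x2 -> ((x5 | x2) ^ x5))) = 0 -> 1 = 1
(x6 | (x6 | (x5 -> (x1 -> x6)))) -> (x5 -> ~((x4 -> x2) <-> (x2 -> ((x5 | x2) ^ x5)))) = 1 -> 1 = 1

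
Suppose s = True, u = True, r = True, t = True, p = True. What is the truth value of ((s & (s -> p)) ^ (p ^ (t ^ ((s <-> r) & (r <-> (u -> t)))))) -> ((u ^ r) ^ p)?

s -> p = True -> True = True
s & (s -> p) = True & True = True
s <-> r = True <-> True = True
u -> t = True -> True = True
r <-> (u -> t) = True <-> True = True
(s <-> r) & (r <-> (u -> t)) = True & True = True
t ^ ((s <-> r) & (r <-> (u -> t))) = True ^ True = False
p ^ (t ^ ((s <-> r) & (r <-> (u -> t)))) = True ^ False = True
(s & (s -> p)) ^ (p ^ (t ^ ((s <-> r) & (r <-> (u -> t))))) = True ^ True = False
u ^ r = True ^ True = False
(u ^ r) ^ p = False ^ True = True
((s & (s -> p)) ^ (p ^ (t ^ ((s <-> r) & (r <-> (u -> t)))))) -> ((u ^ r) ^ p) = False -> True = True

True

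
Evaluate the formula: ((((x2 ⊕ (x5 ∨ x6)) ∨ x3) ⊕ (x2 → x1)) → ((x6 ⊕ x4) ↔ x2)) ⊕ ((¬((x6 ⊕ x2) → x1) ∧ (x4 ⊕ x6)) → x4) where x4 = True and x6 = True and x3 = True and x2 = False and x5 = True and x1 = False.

x5 ∨ x6 = True ∨ True = True
x2 ⊕ (x5 ∨ x6) = False ⊕ True = True
(x2 ⊕ (x5 ∨ x6)) ∨ x3 = True ∨ True = True
x2 → x1 = False → False = True
((x2 ⊕ (x5 ∨ x6)) ∨ x3) ⊕ (x2 → x1) = True ⊕ True = False
x6 ⊕ x4 = True ⊕ True = False
(x6 ⊕ x4) ↔ x2 = False ↔ False = True
(((x2 ⊕ (x5 ∨ x6)) ∨ x3) ⊕ (x2 → x1)) → ((x6 ⊕ x4) ↔ x2) = False → True = True
x6 ⊕ x2 = True ⊕ False = True
(x6 ⊕ x2) → x1 = True → False = False
¬((x6 ⊕ x2) → x1) = ¬False = True
x4 ⊕ x6 = True ⊕ True = False
¬((x6 ⊕ x2) → x1) ∧ (x4 ⊕ x6) = True ∧ False = False
(¬((x6 ⊕ x2) → x1) ∧ (x4 ⊕ x6)) → x4 = False → True = True
((((x2 ⊕ (x5 ∨ x6)) ∨ x3) ⊕ (x2 → x1)) → ((x6 ⊕ x4) ↔ x2)) ⊕ ((¬((x6 ⊕ x2) → x1) ∧ (x4 ⊕ x6)) → x4) = True ⊕ True = False

False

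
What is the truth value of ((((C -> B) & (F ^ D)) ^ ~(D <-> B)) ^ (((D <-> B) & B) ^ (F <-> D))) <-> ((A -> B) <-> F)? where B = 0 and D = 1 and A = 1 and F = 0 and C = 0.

0

Substituting B=0, D=1, A=1, F=0, C=0:
C -> B = 0 -> 0 = 1
F ^ D = 0 ^ 1 = 1
(C -> B) & (F ^ D) = 1 & 1 = 1
D <-> B = 1 <-> 0 = 0
~(D <-> B) = ~0 = 1
((C -> B) & (F ^ D)) ^ ~(D <-> B) = 1 ^ 1 = 0
D <-> B = 1 <-> 0 = 0
(D <-> B) & B = 0 & 0 = 0
F <-> D = 0 <-> 1 = 0
((D <-> B) & B) ^ (F <-> D) = 0 ^ 0 = 0
(((C -> B) & (F ^ D)) ^ ~(D <-> B)) ^ (((D <-> B) & B) ^ (F <-> D)) = 0 ^ 0 = 0
A -> B = 1 -> 0 = 0
(A -> B) <-> F = 0 <-> 0 = 1
((((C -> B) & (F ^ D)) ^ ~(D <-> B)) ^ (((D <-> B) & B) ^ (F <-> D))) <-> ((A -> B) <-> F) = 0 <-> 1 = 0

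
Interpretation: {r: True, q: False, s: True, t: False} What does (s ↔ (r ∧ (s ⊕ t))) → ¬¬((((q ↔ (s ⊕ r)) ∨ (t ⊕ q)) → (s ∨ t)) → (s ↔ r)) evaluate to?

Substituting r=True, q=False, s=True, t=False:
s ⊕ t = True ⊕ False = True
r ∧ (s ⊕ t) = True ∧ True = True
s ↔ (r ∧ (s ⊕ t)) = True ↔ True = True
s ⊕ r = True ⊕ True = False
q ↔ (s ⊕ r) = False ↔ False = True
t ⊕ q = False ⊕ False = False
(q ↔ (s ⊕ r)) ∨ (t ⊕ q) = True ∨ False = True
s ∨ t = True ∨ False = True
((q ↔ (s ⊕ r)) ∨ (t ⊕ q)) → (s ∨ t) = True → True = True
s ↔ r = True ↔ True = True
(((q ↔ (s ⊕ r)) ∨ (t ⊕ q)) → (s ∨ t)) → (s ↔ r) = True → True = True
¬((((q ↔ (s ⊕ r)) ∨ (t ⊕ q)) → (s ∨ t)) → (s ↔ r)) = ¬True = False
¬¬((((q ↔ (s ⊕ r)) ∨ (t ⊕ q)) → (s ∨ t)) → (s ↔ r)) = ¬False = True
(s ↔ (r ∧ (s ⊕ t))) → ¬¬((((q ↔ (s ⊕ r)) ∨ (t ⊕ q)) → (s ∨ t)) → (s ↔ r)) = True → True = True

True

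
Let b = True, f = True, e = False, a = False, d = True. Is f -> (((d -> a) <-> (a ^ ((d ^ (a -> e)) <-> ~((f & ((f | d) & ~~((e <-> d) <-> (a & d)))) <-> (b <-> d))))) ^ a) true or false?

d -> a = True -> False = False
a -> e = False -> False = True
d ^ (a -> e) = True ^ True = False
f | d = True | True = True
e <-> d = False <-> True = False
a & d = False & True = False
(e <-> d) <-> (a & d) = False <-> False = True
~((e <-> d) <-> (a & d)) = ~True = False
~~((e <-> d) <-> (a & d)) = ~False = True
(f | d) & ~~((e <-> d) <-> (a & d)) = True & True = True
f & ((f | d) & ~~((e <-> d) <-> (a & d))) = True & True = True
b <-> d = True <-> True = True
(f & ((f | d) & ~~((e <-> d) <-> (a & d)))) <-> (b <-> d) = True <-> True = True
~((f & ((f | d) & ~~((e <-> d) <-> (a & d)))) <-> (b <-> d)) = ~True = False
(d ^ (a -> e)) <-> ~((f & ((f | d) & ~~((e <-> d) <-> (a & d)))) <-> (b <-> d)) = False <-> False = True
a ^ ((d ^ (a -> e)) <-> ~((f & ((f | d) & ~~((e <-> d) <-> (a & d)))) <-> (b <-> d))) = False ^ True = True
(d -> a) <-> (a ^ ((d ^ (a -> e)) <-> ~((f & ((f | d) & ~~((e <-> d) <-> (a & d)))) <-> (b <-> d)))) = False <-> True = False
((d -> a) <-> (a ^ ((d ^ (a -> e)) <-> ~((f & ((f | d) & ~~((e <-> d) <-> (a & d)))) <-> (b <-> d))))) ^ a = False ^ False = False
f -> (((d -> a) <-> (a ^ ((d ^ (a -> e)) <-> ~((f & ((f | d) & ~~((e <-> d) <-> (a & d)))) <-> (b <-> d))))) ^ a) = True -> False = False

False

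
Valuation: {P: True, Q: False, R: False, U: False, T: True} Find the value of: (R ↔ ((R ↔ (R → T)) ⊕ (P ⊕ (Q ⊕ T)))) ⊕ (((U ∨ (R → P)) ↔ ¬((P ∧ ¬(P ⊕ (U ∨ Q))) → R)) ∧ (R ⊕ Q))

R → T = False → True = True
R ↔ (R → T) = False ↔ True = False
Q ⊕ T = False ⊕ True = True
P ⊕ (Q ⊕ T) = True ⊕ True = False
(R ↔ (R → T)) ⊕ (P ⊕ (Q ⊕ T)) = False ⊕ False = False
R ↔ ((R ↔ (R → T)) ⊕ (P ⊕ (Q ⊕ T))) = False ↔ False = True
R → P = False → True = True
U ∨ (R → P) = False ∨ True = True
U ∨ Q = False ∨ False = False
P ⊕ (U ∨ Q) = True ⊕ False = True
¬(P ⊕ (U ∨ Q)) = ¬True = False
P ∧ ¬(P ⊕ (U ∨ Q)) = True ∧ False = False
(P ∧ ¬(P ⊕ (U ∨ Q))) → R = False → False = True
¬((P ∧ ¬(P ⊕ (U ∨ Q))) → R) = ¬True = False
(U ∨ (R → P)) ↔ ¬((P ∧ ¬(P ⊕ (U ∨ Q))) → R) = True ↔ False = False
R ⊕ Q = False ⊕ False = False
((U ∨ (R → P)) ↔ ¬((P ∧ ¬(P ⊕ (U ∨ Q))) → R)) ∧ (R ⊕ Q) = False ∧ False = False
(R ↔ ((R ↔ (R → T)) ⊕ (P ⊕ (Q ⊕ T)))) ⊕ (((U ∨ (R → P)) ↔ ¬((P ∧ ¬(P ⊕ (U ∨ Q))) → R)) ∧ (R ⊕ Q)) = True ⊕ False = True

True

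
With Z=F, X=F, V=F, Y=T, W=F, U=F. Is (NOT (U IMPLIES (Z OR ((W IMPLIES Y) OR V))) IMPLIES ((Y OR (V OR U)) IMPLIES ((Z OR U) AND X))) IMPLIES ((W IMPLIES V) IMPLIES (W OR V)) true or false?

W IMPLIES Y = F IMPLIES T = T
(W IMPLIES Y) OR V = T OR F = T
Z OR ((W IMPLIES Y) OR V) = F OR T = T
U IMPLIES (Z OR ((W IMPLIES Y) OR V)) = F IMPLIES T = T
NOT (U IMPLIES (Z OR ((W IMPLIES Y) OR V))) = NOT T = F
V OR U = F OR F = F
Y OR (V OR U) = T OR F = T
Z OR U = F OR F = F
(Z OR U) AND X = F AND F = F
(Y OR (V OR U)) IMPLIES ((Z OR U) AND X) = T IMPLIES F = F
NOT (U IMPLIES (Z OR ((W IMPLIES Y) OR V))) IMPLIES ((Y OR (V OR U)) IMPLIES ((Z OR U) AND X)) = F IMPLIES F = T
W IMPLIES V = F IMPLIES F = T
W OR V = F OR F = F
(W IMPLIES V) IMPLIES (W OR V) = T IMPLIES F = F
(NOT (U IMPLIES (Z OR ((W IMPLIES Y) OR V))) IMPLIES ((Y OR (V OR U)) IMPLIES ((Z OR U) AND X))) IMPLIES ((W IMPLIES V) IMPLIES (W OR V)) = T IMPLIES F = F

F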